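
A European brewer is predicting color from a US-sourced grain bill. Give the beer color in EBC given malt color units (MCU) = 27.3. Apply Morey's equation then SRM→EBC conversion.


SRM = 1.4922·MCU^0.6859;  EBC = SRM·1.97
SRM = 1.4922·27.3^0.6859 = 14.4175
EBC = 14.4175·1.97

28.4025 EBC


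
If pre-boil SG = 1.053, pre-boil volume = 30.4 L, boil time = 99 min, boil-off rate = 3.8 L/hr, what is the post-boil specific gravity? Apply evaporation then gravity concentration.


V_post = V_pre − rate·(t/60);  SG_post = 1 + (SG_pre−1)·V_pre/V_post
V_post = 30.4 − 3.8·(99/60) = 24.1300
SG_post = 1 + (1.053 − 1)·30.4/24.1300

1.0668


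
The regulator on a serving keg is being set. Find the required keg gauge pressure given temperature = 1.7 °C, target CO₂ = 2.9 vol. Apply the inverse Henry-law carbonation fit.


psi = vols/(0.01821 + 0.09011·e^(−0.04·T)) − 14.695
psi = 2.9/(0.01821 + 0.09011·e^(−0.04·1.7)) − 14.695

13.6264 psi


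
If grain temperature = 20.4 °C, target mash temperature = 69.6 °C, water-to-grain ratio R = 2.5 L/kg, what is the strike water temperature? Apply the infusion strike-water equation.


T_strike = (0.41/R)·(T_mash − T_grain) + T_mash
T_strike = (0.41/2.5)·(69.6 − 20.4) + 69.6

77.6688 °C


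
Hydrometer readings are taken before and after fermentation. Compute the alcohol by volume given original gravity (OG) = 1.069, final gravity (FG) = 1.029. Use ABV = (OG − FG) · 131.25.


ABV = (1.069 − 1.029) · 131.25

5.2500 % ABV


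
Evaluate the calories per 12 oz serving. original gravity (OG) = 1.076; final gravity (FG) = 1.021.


ABW = (OG−FG)·131.25·0.79/FG;  °P = 259 − 259/SG (for OG→OE and FG→AE);  RE = 0.1808·OE + 0.8192·AE;  Cal = (6.9·ABW + 4·(RE−0.1))·FG·3.55
ABW = (1.076 − 1.021)·131.25·0.79/1.021 = 5.5855
OE = 259 − 259/1.076 = 18.2937 °P
AE = 259 − 259/1.021 = 5.3271 °P
RE = 0.1808·18.2937 + 0.8192·5.3271 = 7.6715 °P
Cal = (6.9·5.5855 + 4·(7.6715−0.1))·1.021·3.55

249.4633 kcal


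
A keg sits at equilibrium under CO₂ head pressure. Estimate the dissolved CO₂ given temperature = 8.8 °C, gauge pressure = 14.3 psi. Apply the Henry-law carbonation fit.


vols = (P + 14.695)·(0.01821 + 0.09011·e^(−0.04·T))
vols = (14.3 + 14.695)·(0.01821 + 0.09011·e^(−0.04·8.8))

2.3655 volumes


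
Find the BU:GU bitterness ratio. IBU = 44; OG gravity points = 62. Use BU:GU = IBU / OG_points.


BU:GU = 44 / 62

0.7097


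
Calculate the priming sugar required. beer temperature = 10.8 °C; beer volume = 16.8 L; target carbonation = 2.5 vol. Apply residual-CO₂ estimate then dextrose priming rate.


residual = 14.695·(0.01821 + 0.09011·e^(−0.04·T));  sugar = (target − residual)·4.0·V
residual = 14.695·(0.01821 + 0.09011·e^(−0.04·10.8)) = 1.1273
sugar = (2.5 − 1.1273)·4.0·16.8

92.2483 g


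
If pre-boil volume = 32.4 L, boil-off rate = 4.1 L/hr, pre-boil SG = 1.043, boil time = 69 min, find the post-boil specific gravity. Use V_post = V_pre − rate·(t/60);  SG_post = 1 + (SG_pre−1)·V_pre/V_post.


V_post = 32.4 − 4.1·(69/60) = 27.6850
SG_post = 1 + (1.043 − 1)·32.4/27.6850

1.0503


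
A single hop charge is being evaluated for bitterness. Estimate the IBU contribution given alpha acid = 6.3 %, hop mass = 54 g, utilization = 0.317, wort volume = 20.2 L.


IBU = (α/100)·mass·U·1000 / V
IBU = (6.3/100)·54·0.317·1000 / 20.2

53.3878 IBU


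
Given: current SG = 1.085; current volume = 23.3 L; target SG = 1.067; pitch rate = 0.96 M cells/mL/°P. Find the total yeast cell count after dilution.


V_w = V·((SG_c−1)/(SG_t−1)−1);  °P = 259 − 259/SG_t;  cells = rate·(V+V_w)·°P
V_w = 23.3·((1.085−1)/(1.067−1)−1) = 6.2597
V_final = 23.3 + 6.2597 = 29.5597
°P = 259 − 259/1.067 = 16.2634
cells = 0.96·29.5597·16.2634

461.5103 billion cells


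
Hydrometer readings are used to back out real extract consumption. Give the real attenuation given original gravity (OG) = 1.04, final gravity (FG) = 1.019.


AA = (OG−FG)/(OG−1)·100;  RA = AA·0.8192
AA = (1.04 − 1.019)/(1.04 − 1)·100 = 52.5000
RA = 52.5000·0.8192

43.0080 %


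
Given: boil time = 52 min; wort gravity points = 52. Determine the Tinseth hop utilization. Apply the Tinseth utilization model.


U = 1.65·0.000125^(GP/1000) · (1 − e^(−0.04·t))/4.15
bigness = 1.65·0.000125^(52/1000) = 1.0340
boil_factor = (1 − e^(−0.04·52))/4.15 = 0.2109
U = 1.0340 · 0.2109

0.2180


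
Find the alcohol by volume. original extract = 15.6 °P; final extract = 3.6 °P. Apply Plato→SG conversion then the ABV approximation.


SG = 259/(259 − P);  ABV = (OG − FG)·131.25
OG = 259/(259 − 15.6) = 1.0641
FG = 259/(259 − 3.6) = 1.0141
ABV = (1.0641 − 1.0141)·131.25

6.5620 % ABV


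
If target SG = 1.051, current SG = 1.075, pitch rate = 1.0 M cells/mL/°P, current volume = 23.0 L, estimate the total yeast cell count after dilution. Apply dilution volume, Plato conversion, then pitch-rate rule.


V_w = V·((SG_c−1)/(SG_t−1)−1);  °P = 259 − 259/SG_t;  cells = rate·(V+V_w)·°P
V_w = 23.0·((1.075−1)/(1.051−1)−1) = 10.8235
V_final = 23.0 + 10.8235 = 33.8235
°P = 259 − 259/1.051 = 12.5680
cells = 1.0·33.8235·12.5680

425.0951 billion cells


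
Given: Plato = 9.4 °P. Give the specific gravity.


SG = 259/(259 − P)
SG = 259/(259 − 9.4)

1.0377


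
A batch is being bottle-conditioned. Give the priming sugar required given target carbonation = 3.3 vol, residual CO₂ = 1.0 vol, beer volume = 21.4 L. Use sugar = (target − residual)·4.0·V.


sugar = (3.3 − 1.0)·4.0·21.4

196.8800 g


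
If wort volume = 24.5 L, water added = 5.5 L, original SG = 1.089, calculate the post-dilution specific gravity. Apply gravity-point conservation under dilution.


SG_new = 1 + (SG_old − 1)·V_old/(V_old + V_water)
pts = (1.089 − 1)·1000·24.5/(24.5 + 5.5) = 72.6833
SG_new = 1 + 72.6833/1000

1.0727


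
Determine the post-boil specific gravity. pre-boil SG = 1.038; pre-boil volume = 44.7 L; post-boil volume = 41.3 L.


SG_post = 1 + (SG_pre − 1)·V_pre/V_post
pts_pre = (1.038 − 1)·1000 = 38.0000
pts_post = 38.0000·44.7/41.3 = 41.1283
SG_post = 1 + 41.1283/1000

1.0411


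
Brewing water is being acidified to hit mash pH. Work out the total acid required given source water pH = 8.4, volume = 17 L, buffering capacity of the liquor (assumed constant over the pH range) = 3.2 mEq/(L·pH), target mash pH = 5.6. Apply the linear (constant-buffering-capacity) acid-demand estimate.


acid = buffering capacity · (pH_source − pH_target) · V
acid = 3.2 · (8.4 − 5.6) · 17

152.3200 mEq


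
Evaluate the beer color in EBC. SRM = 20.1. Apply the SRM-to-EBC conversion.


EBC = SRM · 1.97
EBC = 20.1 · 1.97

39.5970 EBC


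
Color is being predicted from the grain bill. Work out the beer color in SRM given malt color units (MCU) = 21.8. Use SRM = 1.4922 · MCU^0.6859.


SRM = 1.4922 · 21.8^0.6859

12.3559 SRM


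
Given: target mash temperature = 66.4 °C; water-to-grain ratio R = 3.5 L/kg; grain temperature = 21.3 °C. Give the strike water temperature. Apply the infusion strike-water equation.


T_strike = (0.41/R)·(T_mash − T_grain) + T_mash
T_strike = (0.41/3.5)·(66.4 − 21.3) + 66.4

71.6831 °C


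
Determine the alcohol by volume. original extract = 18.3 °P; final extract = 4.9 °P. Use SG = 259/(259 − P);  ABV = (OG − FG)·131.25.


OG = 259/(259 − 18.3) = 1.0760
FG = 259/(259 − 4.9) = 1.0193
ABV = (1.0760 − 1.0193)·131.25

7.4477 % ABV


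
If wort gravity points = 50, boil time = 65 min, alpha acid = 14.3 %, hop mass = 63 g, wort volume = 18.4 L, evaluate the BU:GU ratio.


U = 1.65·0.000125^(GP/1000)·(1−e^(−0.04t))/4.15;  IBU = (α/100)·m·U·1000/V;  BU:GU = IBU/GP
U = 1.65·0.000125^(50/1000)·(1−e^(−0.04·65))/4.15 = 0.2348
IBU = (14.3/100)·63·0.2348·1000/18.4 = 114.9801
BU:GU = 114.9801/50

2.2996


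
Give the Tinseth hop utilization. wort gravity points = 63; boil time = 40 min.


U = 1.65·0.000125^(GP/1000) · (1 − e^(−0.04·t))/4.15
bigness = 1.65·0.000125^(63/1000) = 0.9367
boil_factor = (1 − e^(−0.04·40))/4.15 = 0.1923
U = 0.9367 · 0.1923

0.1801


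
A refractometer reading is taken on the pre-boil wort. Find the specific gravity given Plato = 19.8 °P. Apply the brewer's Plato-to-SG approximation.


SG = 259/(259 − P)
SG = 259/(259 − 19.8)

1.0828


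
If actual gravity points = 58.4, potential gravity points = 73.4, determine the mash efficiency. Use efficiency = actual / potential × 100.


efficiency = 58.4 / 73.4 × 100

79.5640 %


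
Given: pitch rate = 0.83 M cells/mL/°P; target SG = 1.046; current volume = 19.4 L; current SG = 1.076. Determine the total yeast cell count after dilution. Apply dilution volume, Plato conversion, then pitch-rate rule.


V_w = V·((SG_c−1)/(SG_t−1)−1);  °P = 259 − 259/SG_t;  cells = rate·(V+V_w)·°P
V_w = 19.4·((1.076−1)/(1.046−1)−1) = 12.6522
V_final = 19.4 + 12.6522 = 32.0522
°P = 259 − 259/1.046 = 11.3901
cells = 0.83·32.0522·11.3901

303.0132 billion cells


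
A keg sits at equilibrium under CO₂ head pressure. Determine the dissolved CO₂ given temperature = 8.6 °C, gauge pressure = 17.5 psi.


vols = (P + 14.695)·(0.01821 + 0.09011·e^(−0.04·T))
vols = (17.5 + 14.695)·(0.01821 + 0.09011·e^(−0.04·8.6))

2.6429 volumes


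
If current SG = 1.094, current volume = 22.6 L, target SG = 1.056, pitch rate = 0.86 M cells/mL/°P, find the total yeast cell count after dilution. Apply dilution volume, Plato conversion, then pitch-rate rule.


V_w = V·((SG_c−1)/(SG_t−1)−1);  °P = 259 − 259/SG_t;  cells = rate·(V+V_w)·°P
V_w = 22.6·((1.094−1)/(1.056−1)−1) = 15.3357
V_final = 22.6 + 15.3357 = 37.9357
°P = 259 − 259/1.056 = 13.7348
cells = 0.86·37.9357·13.7348

448.0955 billion cells


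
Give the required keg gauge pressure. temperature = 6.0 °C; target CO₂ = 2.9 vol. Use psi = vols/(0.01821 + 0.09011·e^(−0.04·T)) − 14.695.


psi = 2.9/(0.01821 + 0.09011·e^(−0.04·6.0)) − 14.695

17.8552 psi


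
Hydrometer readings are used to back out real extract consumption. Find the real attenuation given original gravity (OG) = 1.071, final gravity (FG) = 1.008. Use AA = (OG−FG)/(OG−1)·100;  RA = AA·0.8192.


AA = (1.071 − 1.008)/(1.071 − 1)·100 = 88.7324
RA = 88.7324·0.8192

72.6896 %


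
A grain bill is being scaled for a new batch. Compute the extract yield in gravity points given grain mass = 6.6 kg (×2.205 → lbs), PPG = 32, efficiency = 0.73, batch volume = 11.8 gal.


points = lbs × PPG × eff / vol
lbs = 6.6 × 2.205 = 14.5530
points = 14.5530 × 32 × 0.73 / 11.8

28.8100 points


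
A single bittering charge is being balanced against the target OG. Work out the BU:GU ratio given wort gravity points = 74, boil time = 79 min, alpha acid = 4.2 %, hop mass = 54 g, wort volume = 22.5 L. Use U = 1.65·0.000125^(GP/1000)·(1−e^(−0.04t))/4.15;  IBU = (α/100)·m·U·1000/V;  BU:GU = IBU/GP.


U = 1.65·0.000125^(74/1000)·(1−e^(−0.04·79))/4.15 = 0.1958
IBU = (4.2/100)·54·0.1958·1000/22.5 = 19.7351
BU:GU = 19.7351/74

0.2667


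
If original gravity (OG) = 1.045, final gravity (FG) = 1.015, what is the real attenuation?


AA = (OG−FG)/(OG−1)·100;  RA = AA·0.8192
AA = (1.045 − 1.015)/(1.045 − 1)·100 = 66.6667
RA = 66.6667·0.8192

54.6133 %


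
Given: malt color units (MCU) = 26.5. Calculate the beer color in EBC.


SRM = 1.4922·MCU^0.6859;  EBC = SRM·1.97
SRM = 1.4922·26.5^0.6859 = 14.1264
EBC = 14.1264·1.97

27.8290 EBC


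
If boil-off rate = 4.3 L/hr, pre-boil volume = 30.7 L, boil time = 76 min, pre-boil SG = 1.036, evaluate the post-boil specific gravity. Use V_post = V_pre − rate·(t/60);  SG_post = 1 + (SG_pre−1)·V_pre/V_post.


V_post = 30.7 − 4.3·(76/60) = 25.2533
SG_post = 1 + (1.036 − 1)·30.7/25.2533

1.0438


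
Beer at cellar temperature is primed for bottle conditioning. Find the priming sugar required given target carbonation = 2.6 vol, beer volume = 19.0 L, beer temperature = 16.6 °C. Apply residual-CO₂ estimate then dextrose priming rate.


residual = 14.695·(0.01821 + 0.09011·e^(−0.04·T));  sugar = (target − residual)·4.0·V
residual = 14.695·(0.01821 + 0.09011·e^(−0.04·16.6)) = 0.9493
sugar = (2.6 − 0.9493)·4.0·19.0

125.4562 g


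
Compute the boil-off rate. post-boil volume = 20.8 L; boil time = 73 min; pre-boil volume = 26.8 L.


rate = (V_pre − V_post) / (t_min/60)
rate = (26.8 − 20.8) / (73/60)

4.9315 L/hr


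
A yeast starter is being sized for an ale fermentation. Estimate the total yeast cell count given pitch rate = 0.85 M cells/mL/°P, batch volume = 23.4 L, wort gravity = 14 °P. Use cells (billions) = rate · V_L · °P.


cells = 0.85 · 23.4 · 14

278.4600 billion cells


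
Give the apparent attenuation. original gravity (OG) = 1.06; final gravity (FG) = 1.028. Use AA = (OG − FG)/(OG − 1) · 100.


AA = (1.06 − 1.028)/(1.06 − 1) · 100

53.3333 %


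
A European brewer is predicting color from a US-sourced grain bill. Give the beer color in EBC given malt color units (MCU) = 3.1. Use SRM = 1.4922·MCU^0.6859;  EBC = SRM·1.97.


SRM = 1.4922·3.1^0.6859 = 3.2423
EBC = 3.2423·1.97

6.3873 EBC


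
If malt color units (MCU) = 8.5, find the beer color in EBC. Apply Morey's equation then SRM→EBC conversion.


SRM = 1.4922·MCU^0.6859;  EBC = SRM·1.97
SRM = 1.4922·8.5^0.6859 = 6.4761
EBC = 6.4761·1.97

12.7580 EBC


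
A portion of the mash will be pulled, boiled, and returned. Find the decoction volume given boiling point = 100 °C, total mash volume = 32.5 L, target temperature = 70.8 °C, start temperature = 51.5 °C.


V_dec = V_total·(T_target − T_start)/(T_boil − T_start)
V_dec = 32.5·(70.8 − 51.5)/(100 − 51.5)

12.9330 L


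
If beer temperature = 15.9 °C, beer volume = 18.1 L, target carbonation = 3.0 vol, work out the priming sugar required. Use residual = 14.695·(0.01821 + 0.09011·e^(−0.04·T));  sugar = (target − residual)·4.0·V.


residual = 14.695·(0.01821 + 0.09011·e^(−0.04·15.9)) = 0.9686
sugar = (3.0 − 0.9686)·4.0·18.1

147.0721 g


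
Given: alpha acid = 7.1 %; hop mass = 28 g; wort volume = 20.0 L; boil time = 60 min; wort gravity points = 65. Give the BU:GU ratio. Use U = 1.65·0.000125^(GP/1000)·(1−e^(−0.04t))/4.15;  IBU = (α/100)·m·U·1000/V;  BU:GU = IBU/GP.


U = 1.65·0.000125^(65/1000)·(1−e^(−0.04·60))/4.15 = 0.2016
IBU = (7.1/100)·28·0.2016·1000/20.0 = 20.0364
BU:GU = 20.0364/65

0.3083


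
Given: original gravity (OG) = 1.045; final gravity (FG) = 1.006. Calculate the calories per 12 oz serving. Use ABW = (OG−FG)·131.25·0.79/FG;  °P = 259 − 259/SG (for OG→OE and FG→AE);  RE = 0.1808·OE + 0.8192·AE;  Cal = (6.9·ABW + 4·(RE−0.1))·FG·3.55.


ABW = (1.045 − 1.006)·131.25·0.79/1.006 = 4.0197
OE = 259 − 259/1.045 = 11.1531 °P
AE = 259 − 259/1.006 = 1.5447 °P
RE = 0.1808·11.1531 + 0.8192·1.5447 = 3.2819 °P
Cal = (6.9·4.0197 + 4·(3.2819−0.1))·1.006·3.55

144.5076 kcal


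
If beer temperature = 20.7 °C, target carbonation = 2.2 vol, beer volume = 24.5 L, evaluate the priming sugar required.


residual = 14.695·(0.01821 + 0.09011·e^(−0.04·T));  sugar = (target − residual)·4.0·V
residual = 14.695·(0.01821 + 0.09011·e^(−0.04·20.7)) = 0.8462
sugar = (2.2 − 0.8462)·4.0·24.5

132.6769 g


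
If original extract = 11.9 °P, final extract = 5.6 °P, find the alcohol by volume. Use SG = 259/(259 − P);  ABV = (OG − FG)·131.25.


OG = 259/(259 − 11.9) = 1.0482
FG = 259/(259 − 5.6) = 1.0221
ABV = (1.0482 − 1.0221)·131.25

3.4203 % ABV


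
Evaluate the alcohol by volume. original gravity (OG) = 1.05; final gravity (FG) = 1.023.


ABV = (OG − FG) · 131.25
ABV = (1.05 − 1.023) · 131.25

3.5438 % ABV


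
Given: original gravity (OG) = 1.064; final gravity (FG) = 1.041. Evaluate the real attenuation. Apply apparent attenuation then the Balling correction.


AA = (OG−FG)/(OG−1)·100;  RA = AA·0.8192
AA = (1.064 − 1.041)/(1.064 − 1)·100 = 35.9375
RA = 35.9375·0.8192

29.4400 %


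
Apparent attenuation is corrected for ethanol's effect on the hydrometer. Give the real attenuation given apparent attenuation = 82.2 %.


RA = AA · 0.8192
RA = 82.2 · 0.8192

67.3382 %


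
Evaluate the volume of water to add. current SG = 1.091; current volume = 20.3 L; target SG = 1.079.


V_water = V·((SG_curr − 1)/(SG_target − 1) − 1)
V_water = 20.3·((1.091 − 1)/(1.079 − 1) − 1)

3.0835 L


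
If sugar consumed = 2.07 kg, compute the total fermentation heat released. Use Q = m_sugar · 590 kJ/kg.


Q = 2.07 · 590

1221.3000 kJ


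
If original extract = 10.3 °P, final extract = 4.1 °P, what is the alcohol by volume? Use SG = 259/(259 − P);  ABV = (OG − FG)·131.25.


OG = 259/(259 − 10.3) = 1.0414
FG = 259/(259 − 4.1) = 1.0161
ABV = (1.0414 − 1.0161)·131.25

3.3246 % ABV


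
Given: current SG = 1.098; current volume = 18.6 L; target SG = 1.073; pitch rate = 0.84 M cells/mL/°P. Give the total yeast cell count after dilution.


V_w = V·((SG_c−1)/(SG_t−1)−1);  °P = 259 − 259/SG_t;  cells = rate·(V+V_w)·°P
V_w = 18.6·((1.098−1)/(1.073−1)−1) = 6.3699
V_final = 18.6 + 6.3699 = 24.9699
°P = 259 − 259/1.073 = 17.6207
cells = 0.84·24.9699·17.6207

369.5884 billion cells


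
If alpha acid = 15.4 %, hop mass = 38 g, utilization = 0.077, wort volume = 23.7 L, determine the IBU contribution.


IBU = (α/100)·mass·U·1000 / V
IBU = (15.4/100)·38·0.077·1000 / 23.7

19.0128 IBU


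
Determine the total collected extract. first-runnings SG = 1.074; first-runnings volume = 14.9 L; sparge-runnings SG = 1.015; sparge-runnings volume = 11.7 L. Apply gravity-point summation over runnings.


total = Σ (SG_i − 1)·1000·V_i
first = (1.074 − 1)·1000·14.9 = 1102.6000
sparge = (1.015 − 1)·1000·11.7 = 175.5000
total = 1102.6000 + 175.5000

1278.1000 gravity·L


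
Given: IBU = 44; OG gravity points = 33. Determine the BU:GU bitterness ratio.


BU:GU = IBU / OG_points
BU:GU = 44 / 33

1.3333


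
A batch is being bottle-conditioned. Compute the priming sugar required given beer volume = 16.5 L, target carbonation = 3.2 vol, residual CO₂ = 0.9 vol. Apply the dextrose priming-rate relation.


sugar = (target − residual)·4.0·V
sugar = (3.2 − 0.9)·4.0·16.5

151.8000 g


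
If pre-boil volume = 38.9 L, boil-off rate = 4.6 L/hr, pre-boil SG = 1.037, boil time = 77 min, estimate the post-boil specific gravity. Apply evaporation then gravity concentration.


V_post = V_pre − rate·(t/60);  SG_post = 1 + (SG_pre−1)·V_pre/V_post
V_post = 38.9 − 4.6·(77/60) = 32.9967
SG_post = 1 + (1.037 − 1)·38.9/32.9967

1.0436


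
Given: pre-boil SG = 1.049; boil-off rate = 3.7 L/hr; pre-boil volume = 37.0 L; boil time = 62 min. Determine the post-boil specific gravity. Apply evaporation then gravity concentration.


V_post = V_pre − rate·(t/60);  SG_post = 1 + (SG_pre−1)·V_pre/V_post
V_post = 37.0 − 3.7·(62/60) = 33.1767
SG_post = 1 + (1.049 − 1)·37.0/33.1767

1.0546


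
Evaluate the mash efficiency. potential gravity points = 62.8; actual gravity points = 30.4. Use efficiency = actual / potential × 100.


efficiency = 30.4 / 62.8 × 100

48.4076 %


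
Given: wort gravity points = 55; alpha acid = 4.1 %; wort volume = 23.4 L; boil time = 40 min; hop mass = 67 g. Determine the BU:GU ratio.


U = 1.65·0.000125^(GP/1000)·(1−e^(−0.04t))/4.15;  IBU = (α/100)·m·U·1000/V;  BU:GU = IBU/GP
U = 1.65·0.000125^(55/1000)·(1−e^(−0.04·40))/4.15 = 0.1936
IBU = (4.1/100)·67·0.1936·1000/23.4 = 22.7231
BU:GU = 22.7231/55

0.4131


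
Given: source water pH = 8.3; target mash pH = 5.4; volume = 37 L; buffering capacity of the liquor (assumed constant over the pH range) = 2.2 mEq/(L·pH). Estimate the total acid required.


acid = buffering capacity · (pH_source − pH_target) · V
acid = 2.2 · (8.3 − 5.4) · 37

236.0600 mEq


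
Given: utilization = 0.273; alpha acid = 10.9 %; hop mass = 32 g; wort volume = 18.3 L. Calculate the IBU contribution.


IBU = (α/100)·mass·U·1000 / V
IBU = (10.9/100)·32·0.273·1000 / 18.3

52.0341 IBU


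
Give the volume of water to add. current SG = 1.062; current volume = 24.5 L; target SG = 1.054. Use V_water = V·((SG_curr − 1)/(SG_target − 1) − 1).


V_water = 24.5·((1.062 − 1)/(1.054 − 1) − 1)

3.6296 L


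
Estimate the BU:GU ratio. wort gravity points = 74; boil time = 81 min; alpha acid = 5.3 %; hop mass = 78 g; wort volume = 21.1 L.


U = 1.65·0.000125^(GP/1000)·(1−e^(−0.04t))/4.15;  IBU = (α/100)·m·U·1000/V;  BU:GU = IBU/GP
U = 1.65·0.000125^(74/1000)·(1−e^(−0.04·81))/4.15 = 0.1965
IBU = (5.3/100)·78·0.1965·1000/21.1 = 38.4897
BU:GU = 38.4897/74

0.5201


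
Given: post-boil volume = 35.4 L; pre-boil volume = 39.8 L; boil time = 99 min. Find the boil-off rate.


rate = (V_pre − V_post) / (t_min/60)
rate = (39.8 − 35.4) / (99/60)

2.6667 L/hr


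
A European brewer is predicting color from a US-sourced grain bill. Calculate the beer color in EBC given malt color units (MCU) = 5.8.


SRM = 1.4922·MCU^0.6859;  EBC = SRM·1.97
SRM = 1.4922·5.8^0.6859 = 4.9827
EBC = 4.9827·1.97

9.8159 EBC


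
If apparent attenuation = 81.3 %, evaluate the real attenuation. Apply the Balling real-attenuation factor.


RA = AA · 0.8192
RA = 81.3 · 0.8192

66.6010 %


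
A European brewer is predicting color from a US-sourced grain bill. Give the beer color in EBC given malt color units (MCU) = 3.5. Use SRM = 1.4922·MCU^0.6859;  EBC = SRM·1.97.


SRM = 1.4922·3.5^0.6859 = 3.5237
EBC = 3.5237·1.97

6.9418 EBC


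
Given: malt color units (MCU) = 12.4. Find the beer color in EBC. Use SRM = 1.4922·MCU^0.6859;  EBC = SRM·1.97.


SRM = 1.4922·12.4^0.6859 = 8.3908
EBC = 8.3908·1.97

16.5299 EBC


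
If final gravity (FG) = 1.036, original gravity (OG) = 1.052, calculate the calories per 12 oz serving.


ABW = (OG−FG)·131.25·0.79/FG;  °P = 259 − 259/SG (for OG→OE and FG→AE);  RE = 0.1808·OE + 0.8192·AE;  Cal = (6.9·ABW + 4·(RE−0.1))·FG·3.55
ABW = (1.052 − 1.036)·131.25·0.79/1.036 = 1.6014
OE = 259 − 259/1.052 = 12.8023 °P
AE = 259 − 259/1.036 = 9.0000 °P
RE = 0.1808·12.8023 + 0.8192·9.0000 = 9.6875 °P
Cal = (6.9·1.6014 + 4·(9.6875−0.1))·1.036·3.55

181.6801 kcal


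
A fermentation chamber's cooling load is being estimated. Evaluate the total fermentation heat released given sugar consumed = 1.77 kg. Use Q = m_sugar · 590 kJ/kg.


Q = 1.77 · 590

1044.3000 kJ


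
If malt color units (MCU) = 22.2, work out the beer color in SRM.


SRM = 1.4922 · MCU^0.6859
SRM = 1.4922 · 22.2^0.6859

12.5110 SRM


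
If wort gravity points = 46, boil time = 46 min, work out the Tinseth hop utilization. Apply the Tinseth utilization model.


U = 1.65·0.000125^(GP/1000) · (1 − e^(−0.04·t))/4.15
bigness = 1.65·0.000125^(46/1000) = 1.0913
boil_factor = (1 − e^(−0.04·46))/4.15 = 0.2027
U = 1.0913 · 0.2027

0.2212


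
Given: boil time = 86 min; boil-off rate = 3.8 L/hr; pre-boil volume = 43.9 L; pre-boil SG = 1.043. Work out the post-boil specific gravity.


V_post = V_pre − rate·(t/60);  SG_post = 1 + (SG_pre−1)·V_pre/V_post
V_post = 43.9 − 3.8·(86/60) = 38.4533
SG_post = 1 + (1.043 − 1)·43.9/38.4533

1.0491


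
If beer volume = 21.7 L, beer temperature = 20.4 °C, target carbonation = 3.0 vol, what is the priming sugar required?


residual = 14.695·(0.01821 + 0.09011·e^(−0.04·T));  sugar = (target − residual)·4.0·V
residual = 14.695·(0.01821 + 0.09011·e^(−0.04·20.4)) = 0.8531
sugar = (3.0 − 0.8531)·4.0·21.7

186.3476 g


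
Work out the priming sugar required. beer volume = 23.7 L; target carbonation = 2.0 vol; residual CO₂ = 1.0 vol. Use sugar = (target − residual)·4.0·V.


sugar = (2.0 − 1.0)·4.0·23.7

94.8000 g


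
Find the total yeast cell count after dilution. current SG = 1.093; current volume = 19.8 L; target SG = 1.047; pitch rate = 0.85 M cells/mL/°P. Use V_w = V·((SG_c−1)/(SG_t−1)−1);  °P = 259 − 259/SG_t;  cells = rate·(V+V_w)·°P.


V_w = 19.8·((1.093−1)/(1.047−1)−1) = 19.3787
V_final = 19.8 + 19.3787 = 39.1787
°P = 259 − 259/1.047 = 11.6266
cells = 0.85·39.1787·11.6266

387.1864 billion cells


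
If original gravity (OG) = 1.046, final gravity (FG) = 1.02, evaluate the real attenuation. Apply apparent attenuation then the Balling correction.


AA = (OG−FG)/(OG−1)·100;  RA = AA·0.8192
AA = (1.046 − 1.02)/(1.046 − 1)·100 = 56.5217
RA = 56.5217·0.8192

46.3026 %


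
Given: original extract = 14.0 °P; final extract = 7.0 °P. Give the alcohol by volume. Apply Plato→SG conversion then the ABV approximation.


SG = 259/(259 − P);  ABV = (OG − FG)·131.25
OG = 259/(259 − 14.0) = 1.0571
FG = 259/(259 − 7.0) = 1.0278
ABV = (1.0571 − 1.0278)·131.25

3.8542 % ABV


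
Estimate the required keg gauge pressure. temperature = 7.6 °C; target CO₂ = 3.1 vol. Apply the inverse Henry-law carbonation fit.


psi = vols/(0.01821 + 0.09011·e^(−0.04·T)) − 14.695
psi = 3.1/(0.01821 + 0.09011·e^(−0.04·7.6)) − 14.695

21.9054 psi


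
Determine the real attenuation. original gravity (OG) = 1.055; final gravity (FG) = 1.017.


AA = (OG−FG)/(OG−1)·100;  RA = AA·0.8192
AA = (1.055 − 1.017)/(1.055 − 1)·100 = 69.0909
RA = 69.0909·0.8192

56.5993 %


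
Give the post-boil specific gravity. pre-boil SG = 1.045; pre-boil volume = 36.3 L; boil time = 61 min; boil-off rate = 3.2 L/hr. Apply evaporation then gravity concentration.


V_post = V_pre − rate·(t/60);  SG_post = 1 + (SG_pre−1)·V_pre/V_post
V_post = 36.3 − 3.2·(61/60) = 33.0467
SG_post = 1 + (1.045 − 1)·36.3/33.0467

1.0494


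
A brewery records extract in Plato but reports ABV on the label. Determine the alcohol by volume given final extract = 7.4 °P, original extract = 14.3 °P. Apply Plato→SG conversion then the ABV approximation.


SG = 259/(259 − P);  ABV = (OG − FG)·131.25
OG = 259/(259 − 14.3) = 1.0584
FG = 259/(259 − 7.4) = 1.0294
ABV = (1.0584 − 1.0294)·131.25

3.8098 % ABV


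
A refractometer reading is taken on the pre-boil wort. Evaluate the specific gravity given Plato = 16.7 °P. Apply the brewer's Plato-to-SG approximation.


SG = 259/(259 − P)
SG = 259/(259 − 16.7)

1.0689


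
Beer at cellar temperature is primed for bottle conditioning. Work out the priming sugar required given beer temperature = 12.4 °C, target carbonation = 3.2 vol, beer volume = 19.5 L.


residual = 14.695·(0.01821 + 0.09011·e^(−0.04·T));  sugar = (target − residual)·4.0·V
residual = 14.695·(0.01821 + 0.09011·e^(−0.04·12.4)) = 1.0740
sugar = (3.2 − 1.0740)·4.0·19.5

165.8309 g


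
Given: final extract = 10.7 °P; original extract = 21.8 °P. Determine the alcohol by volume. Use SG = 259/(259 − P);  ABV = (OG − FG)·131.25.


OG = 259/(259 − 21.8) = 1.0919
FG = 259/(259 − 10.7) = 1.0431
ABV = (1.0919 − 1.0431)·131.25

6.4066 % ABV


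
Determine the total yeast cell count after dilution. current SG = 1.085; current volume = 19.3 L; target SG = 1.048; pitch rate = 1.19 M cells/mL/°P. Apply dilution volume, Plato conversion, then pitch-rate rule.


V_w = V·((SG_c−1)/(SG_t−1)−1);  °P = 259 − 259/SG_t;  cells = rate·(V+V_w)·°P
V_w = 19.3·((1.085−1)/(1.048−1)−1) = 14.8771
V_final = 19.3 + 14.8771 = 34.1771
°P = 259 − 259/1.048 = 11.8626
cells = 1.19·34.1771·11.8626

482.4604 billion cells


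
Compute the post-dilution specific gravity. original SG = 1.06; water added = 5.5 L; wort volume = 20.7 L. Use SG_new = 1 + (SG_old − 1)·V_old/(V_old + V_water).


pts = (1.06 − 1)·1000·20.7/(20.7 + 5.5) = 47.4046
SG_new = 1 + 47.4046/1000

1.0474


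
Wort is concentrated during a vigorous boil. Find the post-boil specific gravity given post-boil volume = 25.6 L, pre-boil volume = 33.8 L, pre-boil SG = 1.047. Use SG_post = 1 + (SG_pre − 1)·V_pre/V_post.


pts_pre = (1.047 − 1)·1000 = 47.0000
pts_post = 47.0000·33.8/25.6 = 62.0547
SG_post = 1 + 62.0547/1000

1.0621


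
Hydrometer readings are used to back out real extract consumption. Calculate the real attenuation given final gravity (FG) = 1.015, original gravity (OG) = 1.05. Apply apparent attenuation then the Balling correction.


AA = (OG−FG)/(OG−1)·100;  RA = AA·0.8192
AA = (1.05 − 1.015)/(1.05 − 1)·100 = 70.0000
RA = 70.0000·0.8192

57.3440 %


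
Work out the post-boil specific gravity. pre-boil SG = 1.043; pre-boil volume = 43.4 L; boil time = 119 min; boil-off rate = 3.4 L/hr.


V_post = V_pre − rate·(t/60);  SG_post = 1 + (SG_pre−1)·V_pre/V_post
V_post = 43.4 − 3.4·(119/60) = 36.6567
SG_post = 1 + (1.043 − 1)·43.4/36.6567

1.0509


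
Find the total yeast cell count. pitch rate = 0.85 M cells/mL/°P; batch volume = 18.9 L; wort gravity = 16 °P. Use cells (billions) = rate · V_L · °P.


cells = 0.85 · 18.9 · 16

257.0400 billion cells


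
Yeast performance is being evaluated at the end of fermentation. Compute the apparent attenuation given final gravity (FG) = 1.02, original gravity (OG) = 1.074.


AA = (OG − FG)/(OG − 1) · 100
AA = (1.074 − 1.02)/(1.074 − 1) · 100

72.9730 %


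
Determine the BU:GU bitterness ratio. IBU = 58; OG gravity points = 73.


BU:GU = IBU / OG_points
BU:GU = 58 / 73

0.7945


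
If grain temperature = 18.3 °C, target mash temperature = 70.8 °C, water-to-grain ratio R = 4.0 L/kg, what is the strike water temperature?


T_strike = (0.41/R)·(T_mash − T_grain) + T_mash
T_strike = (0.41/4.0)·(70.8 − 18.3) + 70.8

76.1812 °C


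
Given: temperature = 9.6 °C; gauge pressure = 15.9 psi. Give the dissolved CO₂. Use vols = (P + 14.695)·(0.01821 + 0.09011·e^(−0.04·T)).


vols = (15.9 + 14.695)·(0.01821 + 0.09011·e^(−0.04·9.6))

2.4350 volumes


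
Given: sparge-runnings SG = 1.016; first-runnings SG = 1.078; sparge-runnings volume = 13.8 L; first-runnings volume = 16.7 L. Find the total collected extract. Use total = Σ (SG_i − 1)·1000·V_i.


first = (1.078 − 1)·1000·16.7 = 1302.6000
sparge = (1.016 − 1)·1000·13.8 = 220.8000
total = 1302.6000 + 220.8000

1523.4000 gravity·L


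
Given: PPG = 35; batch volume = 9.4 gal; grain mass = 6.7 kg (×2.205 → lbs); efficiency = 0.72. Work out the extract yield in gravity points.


points = lbs × PPG × eff / vol
lbs = 6.7 × 2.205 = 14.7735
points = 14.7735 × 35 × 0.72 / 9.4

39.6056 points


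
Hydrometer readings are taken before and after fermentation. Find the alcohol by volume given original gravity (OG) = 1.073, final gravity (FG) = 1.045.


ABV = (OG − FG) · 131.25
ABV = (1.073 − 1.045) · 131.25

3.6750 % ABV


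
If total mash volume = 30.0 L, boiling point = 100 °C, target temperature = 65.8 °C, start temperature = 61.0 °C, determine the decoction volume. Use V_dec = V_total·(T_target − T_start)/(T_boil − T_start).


V_dec = 30.0·(65.8 − 61.0)/(100 − 61.0)

3.6923 L


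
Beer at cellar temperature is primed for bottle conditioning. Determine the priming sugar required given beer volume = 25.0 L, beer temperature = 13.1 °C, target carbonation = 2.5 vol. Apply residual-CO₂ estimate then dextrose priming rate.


residual = 14.695·(0.01821 + 0.09011·e^(−0.04·T));  sugar = (target − residual)·4.0·V
residual = 14.695·(0.01821 + 0.09011·e^(−0.04·13.1)) = 1.0517
sugar = (2.5 − 1.0517)·4.0·25.0

144.8303 g


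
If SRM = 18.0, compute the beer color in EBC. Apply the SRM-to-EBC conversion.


EBC = SRM · 1.97
EBC = 18.0 · 1.97

35.4600 EBC


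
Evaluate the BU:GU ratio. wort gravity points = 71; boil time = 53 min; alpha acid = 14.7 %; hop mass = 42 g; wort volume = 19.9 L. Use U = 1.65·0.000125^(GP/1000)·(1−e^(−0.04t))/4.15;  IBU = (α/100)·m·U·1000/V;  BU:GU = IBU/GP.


U = 1.65·0.000125^(71/1000)·(1−e^(−0.04·53))/4.15 = 0.1848
IBU = (14.7/100)·42·0.1848·1000/19.9 = 57.3452
BU:GU = 57.3452/71

0.8077


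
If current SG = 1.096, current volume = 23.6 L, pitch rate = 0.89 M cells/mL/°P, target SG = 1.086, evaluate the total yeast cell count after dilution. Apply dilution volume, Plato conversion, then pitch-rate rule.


V_w = V·((SG_c−1)/(SG_t−1)−1);  °P = 259 − 259/SG_t;  cells = rate·(V+V_w)·°P
V_w = 23.6·((1.096−1)/(1.086−1)−1) = 2.7442
V_final = 23.6 + 2.7442 = 26.3442
°P = 259 − 259/1.086 = 20.5101
cells = 0.89·26.3442·20.5101

480.8872 billion cells


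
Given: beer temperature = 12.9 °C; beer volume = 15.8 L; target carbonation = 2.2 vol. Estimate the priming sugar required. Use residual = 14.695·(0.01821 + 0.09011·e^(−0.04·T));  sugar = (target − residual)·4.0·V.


residual = 14.695·(0.01821 + 0.09011·e^(−0.04·12.9)) = 1.0580
sugar = (2.2 − 1.0580)·4.0·15.8

72.1747 g


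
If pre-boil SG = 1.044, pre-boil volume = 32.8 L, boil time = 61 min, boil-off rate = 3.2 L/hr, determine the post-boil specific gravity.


V_post = V_pre − rate·(t/60);  SG_post = 1 + (SG_pre−1)·V_pre/V_post
V_post = 32.8 − 3.2·(61/60) = 29.5467
SG_post = 1 + (1.044 − 1)·32.8/29.5467

1.0488


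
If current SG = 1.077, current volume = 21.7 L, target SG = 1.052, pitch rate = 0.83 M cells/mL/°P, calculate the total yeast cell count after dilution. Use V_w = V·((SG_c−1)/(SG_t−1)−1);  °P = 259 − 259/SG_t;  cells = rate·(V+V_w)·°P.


V_w = 21.7·((1.077−1)/(1.052−1)−1) = 10.4327
V_final = 21.7 + 10.4327 = 32.1327
°P = 259 − 259/1.052 = 12.8023
cells = 0.83·32.1327·12.8023

341.4386 billion cells


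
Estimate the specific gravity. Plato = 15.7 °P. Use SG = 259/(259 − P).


SG = 259/(259 − 15.7)

1.0645


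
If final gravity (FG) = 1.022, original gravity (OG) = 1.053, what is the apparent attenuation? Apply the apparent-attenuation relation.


AA = (OG − FG)/(OG − 1) · 100
AA = (1.053 − 1.022)/(1.053 − 1) · 100

58.4906 %


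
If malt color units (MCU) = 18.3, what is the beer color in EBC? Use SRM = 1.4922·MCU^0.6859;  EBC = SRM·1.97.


SRM = 1.4922·18.3^0.6859 = 10.9583
EBC = 10.9583·1.97

21.5878 EBC


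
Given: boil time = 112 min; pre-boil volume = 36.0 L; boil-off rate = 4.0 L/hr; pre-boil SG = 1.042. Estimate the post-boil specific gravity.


V_post = V_pre − rate·(t/60);  SG_post = 1 + (SG_pre−1)·V_pre/V_post
V_post = 36.0 − 4.0·(112/60) = 28.5333
SG_post = 1 + (1.042 − 1)·36.0/28.5333

1.0530


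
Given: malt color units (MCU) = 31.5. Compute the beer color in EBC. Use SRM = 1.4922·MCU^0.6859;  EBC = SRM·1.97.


SRM = 1.4922·31.5^0.6859 = 15.9044
EBC = 15.9044·1.97

31.3317 EBC


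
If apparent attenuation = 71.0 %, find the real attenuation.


RA = AA · 0.8192
RA = 71.0 · 0.8192

58.1632 %


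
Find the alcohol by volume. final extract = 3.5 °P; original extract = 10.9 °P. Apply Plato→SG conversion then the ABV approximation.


SG = 259/(259 − P);  ABV = (OG − FG)·131.25
OG = 259/(259 − 10.9) = 1.0439
FG = 259/(259 − 3.5) = 1.0137
ABV = (1.0439 − 1.0137)·131.25

3.9684 % ABV


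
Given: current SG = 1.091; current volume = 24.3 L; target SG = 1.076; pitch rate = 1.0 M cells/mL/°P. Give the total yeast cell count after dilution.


V_w = V·((SG_c−1)/(SG_t−1)−1);  °P = 259 − 259/SG_t;  cells = rate·(V+V_w)·°P
V_w = 24.3·((1.091−1)/(1.076−1)−1) = 4.7961
V_final = 24.3 + 4.7961 = 29.0961
°P = 259 − 259/1.076 = 18.2937
cells = 1.0·29.0961·18.2937

532.2739 billion cells


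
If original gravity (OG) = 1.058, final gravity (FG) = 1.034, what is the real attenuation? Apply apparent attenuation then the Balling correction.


AA = (OG−FG)/(OG−1)·100;  RA = AA·0.8192
AA = (1.058 − 1.034)/(1.058 − 1)·100 = 41.3793
RA = 41.3793·0.8192

33.8979 %


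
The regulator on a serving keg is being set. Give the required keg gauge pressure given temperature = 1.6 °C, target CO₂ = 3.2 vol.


psi = vols/(0.01821 + 0.09011·e^(−0.04·T)) − 14.695
psi = 3.2/(0.01821 + 0.09011·e^(−0.04·1.6)) − 14.695

16.4535 psi


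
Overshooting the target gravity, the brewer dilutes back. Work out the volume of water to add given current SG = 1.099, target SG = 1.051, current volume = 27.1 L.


V_water = V·((SG_curr − 1)/(SG_target − 1) − 1)
V_water = 27.1·((1.099 − 1)/(1.051 − 1) − 1)

25.5059 L


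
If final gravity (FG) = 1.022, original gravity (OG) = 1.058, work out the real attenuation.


AA = (OG−FG)/(OG−1)·100;  RA = AA·0.8192
AA = (1.058 − 1.022)/(1.058 − 1)·100 = 62.0690
RA = 62.0690·0.8192

50.8469 %


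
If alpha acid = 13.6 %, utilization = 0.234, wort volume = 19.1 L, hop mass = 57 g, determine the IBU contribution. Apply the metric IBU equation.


IBU = (α/100)·mass·U·1000 / V
IBU = (13.6/100)·57·0.234·1000 / 19.1

94.9721 IBU


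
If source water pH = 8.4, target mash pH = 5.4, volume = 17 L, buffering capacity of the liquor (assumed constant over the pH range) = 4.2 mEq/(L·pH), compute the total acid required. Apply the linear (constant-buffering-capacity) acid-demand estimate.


acid = buffering capacity · (pH_source − pH_target) · V
acid = 4.2 · (8.4 − 5.4) · 17

214.2000 mEq


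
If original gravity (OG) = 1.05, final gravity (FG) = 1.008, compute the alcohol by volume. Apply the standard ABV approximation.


ABV = (OG − FG) · 131.25
ABV = (1.05 − 1.008) · 131.25

5.5125 % ABV


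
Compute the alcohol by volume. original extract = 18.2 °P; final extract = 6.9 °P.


SG = 259/(259 − P);  ABV = (OG − FG)·131.25
OG = 259/(259 − 18.2) = 1.0756
FG = 259/(259 − 6.9) = 1.0274
ABV = (1.0756 − 1.0274)·131.25

6.3277 % ABV


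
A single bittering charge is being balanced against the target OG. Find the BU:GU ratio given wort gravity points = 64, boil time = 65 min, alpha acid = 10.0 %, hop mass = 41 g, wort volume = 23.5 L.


U = 1.65·0.000125^(GP/1000)·(1−e^(−0.04t))/4.15;  IBU = (α/100)·m·U·1000/V;  BU:GU = IBU/GP
U = 1.65·0.000125^(64/1000)·(1−e^(−0.04·65))/4.15 = 0.2071
IBU = (10.0/100)·41·0.2071·1000/23.5 = 36.1274
BU:GU = 36.1274/64

0.5645


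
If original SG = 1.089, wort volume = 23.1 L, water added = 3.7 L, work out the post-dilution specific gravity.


SG_new = 1 + (SG_old − 1)·V_old/(V_old + V_water)
pts = (1.089 − 1)·1000·23.1/(23.1 + 3.7) = 76.7127
SG_new = 1 + 76.7127/1000

1.0767


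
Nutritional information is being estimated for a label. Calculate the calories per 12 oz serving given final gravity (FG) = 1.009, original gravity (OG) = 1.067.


ABW = (OG−FG)·131.25·0.79/FG;  °P = 259 − 259/SG (for OG→OE and FG→AE);  RE = 0.1808·OE + 0.8192·AE;  Cal = (6.9·ABW + 4·(RE−0.1))·FG·3.55
ABW = (1.067 − 1.009)·131.25·0.79/1.009 = 5.9602
OE = 259 − 259/1.067 = 16.2634 °P
AE = 259 − 259/1.009 = 2.3102 °P
RE = 0.1808·16.2634 + 0.8192·2.3102 = 4.8329 °P
Cal = (6.9·5.9602 + 4·(4.8329−0.1))·1.009·3.55

215.1224 kcal


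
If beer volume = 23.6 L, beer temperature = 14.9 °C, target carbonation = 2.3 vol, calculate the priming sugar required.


residual = 14.695·(0.01821 + 0.09011·e^(−0.04·T));  sugar = (target − residual)·4.0·V
residual = 14.695·(0.01821 + 0.09011·e^(−0.04·14.9)) = 0.9972
sugar = (2.3 − 0.9972)·4.0·23.6

122.9818 g
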